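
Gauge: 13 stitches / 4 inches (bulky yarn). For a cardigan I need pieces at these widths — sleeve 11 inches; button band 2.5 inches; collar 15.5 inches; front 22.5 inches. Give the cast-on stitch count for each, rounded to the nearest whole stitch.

sleeve 36; button band 8; collar 50; front 73.

Rate = 13/4 = 3.25 sts per in.
sleeve: 11 × 3.25 = 35.75 → 36.
button band: 2.5 × 3.25 = 8.12 → 8.
collar: 15.5 × 3.25 = 50.38 → 50.
front: 22.5 × 3.25 = 73.12 → 73.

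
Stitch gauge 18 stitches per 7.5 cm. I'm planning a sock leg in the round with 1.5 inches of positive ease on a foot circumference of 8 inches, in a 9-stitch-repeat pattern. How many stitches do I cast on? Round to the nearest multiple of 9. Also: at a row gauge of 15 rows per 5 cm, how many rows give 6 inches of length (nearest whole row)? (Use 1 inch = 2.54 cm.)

Cast on 54 stitches; work 46 rows.

Finished = 8 + 1.5 = 9.5 inches.
9.5 inches × 2.54 = 24.13 cm.
18/7.5 = 2.4 sts per cm; 24.13 × 2.4 = 57.91 sts.
Nearest multiple of 9 → 54.
6 inches = 15.24 cm; × 3 = 45.72 → 46 rows.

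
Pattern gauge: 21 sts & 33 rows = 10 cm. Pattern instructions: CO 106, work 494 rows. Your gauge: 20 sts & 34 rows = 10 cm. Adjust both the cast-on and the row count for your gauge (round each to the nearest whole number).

Cast on 101 stitches; work 509 rows.

Stitches: 106 × 20/21 = 100.95 → 101.
Rows: 494 × 34/33 = 508.97 → 509.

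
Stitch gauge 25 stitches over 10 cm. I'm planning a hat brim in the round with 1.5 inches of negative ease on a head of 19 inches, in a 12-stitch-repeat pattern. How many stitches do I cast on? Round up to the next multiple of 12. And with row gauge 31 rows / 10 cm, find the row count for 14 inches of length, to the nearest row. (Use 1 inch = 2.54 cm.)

Cast on 120 stitches; work 110 rows.

Finished = 19 − 1.5 = 17.5 inches.
17.5 inches × 2.54 = 44.45 cm.
25/10 = 2.5 sts per cm; 44.45 × 2.5 = 111.12 sts.
Next multiple of 12 → 120.
14 inches = 35.56 cm; × 3.1 = 110.24 → 110 rows.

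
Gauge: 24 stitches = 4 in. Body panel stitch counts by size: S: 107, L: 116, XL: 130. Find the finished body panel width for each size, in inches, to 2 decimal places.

24/4 = 6 sts per in.
S: 107 / 6 = 17.833 → 17.83 in.
L: 116 / 6 = 19.333 → 19.33 in.
XL: 130 / 6 = 21.667 → 21.67 in.

S 17.83 inches; L 19.33 inches; XL 21.67 inches.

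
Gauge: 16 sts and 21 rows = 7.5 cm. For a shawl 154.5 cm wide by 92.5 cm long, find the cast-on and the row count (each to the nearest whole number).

Stitch gauge = 16/7.5 = 2.133 sts/cm; 154.5 × 2.133 = 329.60 → 330 sts.
Row gauge = 21/7.5 = 2.8 rows/cm; 92.5 × 2.8 = 259.00 → 259 rows.

Cast on 330 stitches and work 259 rows.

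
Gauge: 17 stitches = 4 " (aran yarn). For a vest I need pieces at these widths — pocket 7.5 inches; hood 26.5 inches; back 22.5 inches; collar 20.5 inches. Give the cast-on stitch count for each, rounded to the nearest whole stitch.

Rate = 17/4 = 4.25 sts per in.
pocket: 7.5 × 4.25 = 31.88 → 32.
hood: 26.5 × 4.25 = 112.62 → 113.
back: 22.5 × 4.25 = 95.62 → 96.
collar: 20.5 × 4.25 = 87.12 → 87.

pocket 32; hood 113; back 96; collar 87.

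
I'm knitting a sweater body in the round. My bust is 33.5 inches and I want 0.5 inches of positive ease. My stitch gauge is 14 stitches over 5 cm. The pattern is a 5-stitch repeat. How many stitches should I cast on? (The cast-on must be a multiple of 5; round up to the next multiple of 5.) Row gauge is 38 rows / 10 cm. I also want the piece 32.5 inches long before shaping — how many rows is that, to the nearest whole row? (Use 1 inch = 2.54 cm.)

Cast on 245 stitches; work 314 rows.

Finished = 33.5 + 0.5 = 34 inches.
34 inches × 2.54 = 86.36 cm.
14/5 = 2.8 sts per cm; 86.36 × 2.8 = 241.81 sts.
Next multiple of 5 → 245.
32.5 inches = 82.55 cm; × 3.8 = 313.69 → 314 rows.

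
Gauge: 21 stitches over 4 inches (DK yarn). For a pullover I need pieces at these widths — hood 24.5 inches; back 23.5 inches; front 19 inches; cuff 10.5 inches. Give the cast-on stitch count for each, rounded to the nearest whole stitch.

hood 129; back 123; front 100; cuff 55.

Rate = 21/4 = 5.25 sts per in.
hood: 24.5 × 5.25 = 128.62 → 129.
back: 23.5 × 5.25 = 123.38 → 123.
front: 19 × 5.25 = 99.75 → 100.
cuff: 10.5 × 5.25 = 55.12 → 55.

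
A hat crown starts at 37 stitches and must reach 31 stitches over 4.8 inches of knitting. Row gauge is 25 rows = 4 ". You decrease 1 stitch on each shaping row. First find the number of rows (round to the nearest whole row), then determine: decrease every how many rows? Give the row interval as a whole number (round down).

Decrease every 5th row.

Rows = 4.8 × 6.25 = 30.0 → 30 rows.
Stitches to remove: 6 → 6 shaping rows (at 1 st each).
30 / 6 = 5.00 → every 5 rows.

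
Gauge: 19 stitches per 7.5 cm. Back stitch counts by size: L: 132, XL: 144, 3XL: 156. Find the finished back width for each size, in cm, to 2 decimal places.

19/7.5 = 2.533 sts per cm.
L: 132 / 2.533 = 52.105 → 52.11 cm.
XL: 144 / 2.533 = 56.842 → 56.84 cm.
3XL: 156 / 2.533 = 61.579 → 61.58 cm.

L 52.11 cm; XL 56.84 cm; 3XL 61.58 cm.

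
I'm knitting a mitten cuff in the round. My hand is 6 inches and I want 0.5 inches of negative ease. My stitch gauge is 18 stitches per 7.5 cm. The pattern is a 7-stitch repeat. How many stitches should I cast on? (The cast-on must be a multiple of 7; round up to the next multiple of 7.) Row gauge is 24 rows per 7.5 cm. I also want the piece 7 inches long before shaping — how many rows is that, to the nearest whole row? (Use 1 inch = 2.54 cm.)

Finished = 6 − 0.5 = 5.5 inches.
5.5 inches × 2.54 = 13.97 cm.
18/7.5 = 2.4 sts per cm; 13.97 × 2.4 = 33.53 sts.
Next multiple of 7 → 35.
7 inches = 17.78 cm; × 3.2 = 56.90 → 57 rows.

Cast on 35 stitches; work 57 rows.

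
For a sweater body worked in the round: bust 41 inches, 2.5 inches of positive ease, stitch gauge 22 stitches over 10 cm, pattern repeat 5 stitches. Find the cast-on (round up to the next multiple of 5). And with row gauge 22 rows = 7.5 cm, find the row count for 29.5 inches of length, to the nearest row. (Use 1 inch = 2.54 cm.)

Finished = 41 + 2.5 = 43.5 inches.
43.5 inches × 2.54 = 110.49 cm.
22/10 = 2.2 sts per cm; 110.49 × 2.2 = 243.08 sts.
Next multiple of 5 → 245.
29.5 inches = 74.93 cm; × 2.933 = 219.79 → 220 rows.

Cast on 245 stitches; work 220 rows.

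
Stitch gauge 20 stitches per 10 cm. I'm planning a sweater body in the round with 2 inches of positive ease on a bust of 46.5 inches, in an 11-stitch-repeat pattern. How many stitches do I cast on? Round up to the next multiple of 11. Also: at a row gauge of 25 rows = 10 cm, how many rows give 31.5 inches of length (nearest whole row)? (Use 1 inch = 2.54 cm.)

Finished = 46.5 + 2 = 48.5 inches.
48.5 inches × 2.54 = 123.19 cm.
20/10 = 2 sts per cm; 123.19 × 2 = 246.38 sts.
Next multiple of 11 → 253.
31.5 inches = 80.01 cm; × 2.5 = 200.03 → 200 rows.

Cast on 253 stitches; work 200 rows.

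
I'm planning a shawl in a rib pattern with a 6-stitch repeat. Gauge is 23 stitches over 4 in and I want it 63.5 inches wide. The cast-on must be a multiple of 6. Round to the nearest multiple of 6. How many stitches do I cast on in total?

23 / 4 = 5.75 sts per inch.
63.5 × 5.75 = 365.12 sts.
Nearest multiple of 6: 366.

CO 366 sts.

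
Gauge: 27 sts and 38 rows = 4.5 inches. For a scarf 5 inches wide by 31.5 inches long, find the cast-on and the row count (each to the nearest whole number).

Stitch gauge = 27/4.5 = 6 sts/in; 5 × 6 = 30.00 → 30 sts.
Row gauge = 38/4.5 = 8.444 rows/in; 31.5 × 8.444 = 266.00 → 266 rows.

Cast on 30 stitches and work 266 rows.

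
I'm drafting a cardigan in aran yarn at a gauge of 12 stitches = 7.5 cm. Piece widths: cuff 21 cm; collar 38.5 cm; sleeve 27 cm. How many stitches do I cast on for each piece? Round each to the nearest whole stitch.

cuff 34; collar 62; sleeve 43.

Rate = 12/7.5 = 1.6 sts per cm.
cuff: 21 × 1.6 = 33.60 → 34.
collar: 38.5 × 1.6 = 61.60 → 62.
sleeve: 27 × 1.6 = 43.20 → 43.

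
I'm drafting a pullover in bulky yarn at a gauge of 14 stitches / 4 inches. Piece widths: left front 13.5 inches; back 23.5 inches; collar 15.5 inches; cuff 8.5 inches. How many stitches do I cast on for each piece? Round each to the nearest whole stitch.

left front 47; back 82; collar 54; cuff 30.

Rate = 14/4 = 3.5 sts per in.
left front: 13.5 × 3.5 = 47.25 → 47.
back: 23.5 × 3.5 = 82.25 → 82.
collar: 15.5 × 3.5 = 54.25 → 54.
cuff: 8.5 × 3.5 = 29.75 → 30.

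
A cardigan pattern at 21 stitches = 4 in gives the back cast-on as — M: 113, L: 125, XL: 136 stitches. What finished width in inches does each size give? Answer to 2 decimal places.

M 21.52 inches; L 23.81 inches; XL 25.90 inches.

21/4 = 5.25 sts per in.
M: 113 / 5.25 = 21.524 → 21.52 in.
L: 125 / 5.25 = 23.810 → 23.81 in.
XL: 136 / 5.25 = 25.905 → 25.90 in.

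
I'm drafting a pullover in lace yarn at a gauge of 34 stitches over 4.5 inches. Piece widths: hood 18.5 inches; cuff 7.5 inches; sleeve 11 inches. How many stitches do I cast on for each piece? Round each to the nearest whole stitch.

Rate = 34/4.5 = 7.556 sts per in.
hood: 18.5 × 7.556 = 139.78 → 140.
cuff: 7.5 × 7.556 = 56.67 → 57.
sleeve: 11 × 7.556 = 83.11 → 83.

hood 140; cuff 57; sleeve 83.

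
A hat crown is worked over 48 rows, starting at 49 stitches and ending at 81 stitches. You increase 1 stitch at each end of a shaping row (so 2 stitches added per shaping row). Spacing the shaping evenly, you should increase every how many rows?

Increase every 3rd row.

Stitches to add: |81 − 49| = 32.
Shaping rows needed: 32 / 2 = 16.
48 rows / 16 = every 3 rows.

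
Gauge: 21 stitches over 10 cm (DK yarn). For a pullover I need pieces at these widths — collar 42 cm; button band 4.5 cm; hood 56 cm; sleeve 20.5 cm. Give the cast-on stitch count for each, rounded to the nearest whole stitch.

collar 88; button band 9; hood 118; sleeve 43.

Rate = 21/10 = 2.1 sts per cm.
collar: 42 × 2.1 = 88.20 → 88.
button band: 4.5 × 2.1 = 9.45 → 9.
hood: 56 × 2.1 = 117.60 → 118.
sleeve: 20.5 × 2.1 = 43.05 → 43.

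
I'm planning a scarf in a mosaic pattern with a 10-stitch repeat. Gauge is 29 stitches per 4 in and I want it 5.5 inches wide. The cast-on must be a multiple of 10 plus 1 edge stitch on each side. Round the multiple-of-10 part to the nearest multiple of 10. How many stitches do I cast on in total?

29 / 4 = 7.25 sts per inch.
5.5 × 7.25 = 39.88 sts.
Less 2 edge sts → 37.88 for the repeat.
Nearest multiple of 10: 40.
Add back 2 edge sts → 42.

Cast on 42 stitches.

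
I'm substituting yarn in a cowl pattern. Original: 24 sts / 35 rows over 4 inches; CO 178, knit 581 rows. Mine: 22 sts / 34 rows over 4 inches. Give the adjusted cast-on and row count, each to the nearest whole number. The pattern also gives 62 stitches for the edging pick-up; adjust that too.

Stitches: 178 × 22/24 = 163.17 → 163.
Rows: 581 × 34/35 = 564.40 → 564.
edging pick-up: 62 × 22/24 = 56.83 → 57.

Cast on 163 stitches; work 564 rows; edging pick-up 57 stitches.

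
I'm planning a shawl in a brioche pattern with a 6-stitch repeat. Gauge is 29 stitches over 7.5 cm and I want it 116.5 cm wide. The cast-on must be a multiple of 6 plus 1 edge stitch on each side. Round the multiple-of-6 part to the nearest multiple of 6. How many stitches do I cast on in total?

Cast on 452 stitches.

29 / 7.5 = 3.867 sts per cm.
116.5 × 3.867 = 450.47 sts.
Less 2 edge sts → 448.47 for the repeat.
Nearest multiple of 6: 450.
Add back 2 edge sts → 452.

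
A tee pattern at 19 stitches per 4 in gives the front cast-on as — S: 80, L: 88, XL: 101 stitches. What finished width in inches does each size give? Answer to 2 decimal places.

S 16.84 inches; L 18.53 inches; XL 21.26 inches.

19/4 = 4.75 sts per in.
S: 80 / 4.75 = 16.842 → 16.84 in.
L: 88 / 4.75 = 18.526 → 18.53 in.
XL: 101 / 4.75 = 21.263 → 21.26 in.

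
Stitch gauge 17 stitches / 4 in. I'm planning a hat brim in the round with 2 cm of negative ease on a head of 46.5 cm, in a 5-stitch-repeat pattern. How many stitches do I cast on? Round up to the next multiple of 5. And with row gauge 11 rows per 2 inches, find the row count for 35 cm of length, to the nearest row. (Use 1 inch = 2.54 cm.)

Cast on 75 stitches; work 76 rows.

Finished = 46.5 − 2 = 44.5 cm.
44.5 cm × 1/2.54 = 17.52 inches.
17/4 = 4.25 sts per in; 17.52 × 4.25 = 74.46 sts.
Next multiple of 5 → 75.
35 cm = 13.78 inches; × 5.5 = 75.79 → 76 rows.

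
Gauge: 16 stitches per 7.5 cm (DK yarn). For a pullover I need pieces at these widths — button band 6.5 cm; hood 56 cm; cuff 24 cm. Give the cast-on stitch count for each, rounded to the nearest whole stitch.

button band 14; hood 119; cuff 51.

Rate = 16/7.5 = 2.133 sts per cm.
button band: 6.5 × 2.133 = 13.87 → 14.
hood: 56 × 2.133 = 119.47 → 119.
cuff: 24 × 2.133 = 51.20 → 51.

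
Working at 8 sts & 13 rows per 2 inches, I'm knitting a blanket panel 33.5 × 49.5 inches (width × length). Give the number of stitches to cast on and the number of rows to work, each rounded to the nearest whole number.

Stitch gauge = 8/2 = 4 sts/in; 33.5 × 4 = 134.00 → 134 sts.
Row gauge = 13/2 = 6.5 rows/in; 49.5 × 6.5 = 321.75 → 322 rows.

Cast on 134 stitches and work 322 rows.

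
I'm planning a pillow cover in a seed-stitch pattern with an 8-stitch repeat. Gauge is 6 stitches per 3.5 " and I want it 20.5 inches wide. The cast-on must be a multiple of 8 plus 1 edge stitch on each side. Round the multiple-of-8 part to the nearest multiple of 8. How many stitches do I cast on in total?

6 / 3.5 = 1.714 sts per inch.
20.5 × 1.714 = 35.14 sts.
Less 2 edge sts → 33.14 for the repeat.
Nearest multiple of 8: 32.
Add back 2 edge sts → 34.

Cast on 34 stitches.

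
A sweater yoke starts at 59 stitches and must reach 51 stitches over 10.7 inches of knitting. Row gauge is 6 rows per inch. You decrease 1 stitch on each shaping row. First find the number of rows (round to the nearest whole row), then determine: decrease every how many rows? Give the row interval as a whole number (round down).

Decrease every 8th row.

Rows = 10.7 × 6 = 64.2 → 64 rows.
Stitches to remove: 8 → 8 shaping rows (at 1 st each).
64 / 8 = 8.00 → every 8 rows.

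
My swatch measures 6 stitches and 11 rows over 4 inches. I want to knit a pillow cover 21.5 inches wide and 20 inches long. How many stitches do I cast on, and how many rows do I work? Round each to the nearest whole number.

Cast on 32 stitches and work 55 rows.

Stitch gauge = 6/4 = 1.5 sts/in; 21.5 × 1.5 = 32.25 → 32 sts.
Row gauge = 11/4 = 2.75 rows/in; 20 × 2.75 = 55.00 → 55 rows.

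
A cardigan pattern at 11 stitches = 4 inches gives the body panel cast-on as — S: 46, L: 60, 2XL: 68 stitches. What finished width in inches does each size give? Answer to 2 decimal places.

11/4 = 2.75 sts per in.
S: 46 / 2.75 = 16.727 → 16.73 in.
L: 60 / 2.75 = 21.818 → 21.82 in.
2XL: 68 / 2.75 = 24.727 → 24.73 in.

S 16.73 inches; L 21.82 inches; 2XL 24.73 inches.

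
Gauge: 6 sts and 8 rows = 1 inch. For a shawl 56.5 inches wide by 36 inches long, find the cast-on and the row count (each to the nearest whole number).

Cast on 339 stitches and work 288 rows.

Stitch gauge = 6/1 = 6 sts/in; 56.5 × 6 = 339.00 → 339 sts.
Row gauge = 8/1 = 8 rows/in; 36 × 8 = 288.00 → 288 rows.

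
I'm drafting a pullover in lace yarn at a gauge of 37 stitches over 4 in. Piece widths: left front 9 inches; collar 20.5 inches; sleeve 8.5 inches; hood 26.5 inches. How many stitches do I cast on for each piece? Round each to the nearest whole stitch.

Rate = 37/4 = 9.25 sts per in.
left front: 9 × 9.25 = 83.25 → 83.
collar: 20.5 × 9.25 = 189.62 → 190.
sleeve: 8.5 × 9.25 = 78.62 → 79.
hood: 26.5 × 9.25 = 245.12 → 245.

left front 83; collar 190; sleeve 79; hood 245.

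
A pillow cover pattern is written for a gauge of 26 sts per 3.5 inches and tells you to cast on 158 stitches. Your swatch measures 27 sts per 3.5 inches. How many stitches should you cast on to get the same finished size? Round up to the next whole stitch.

CO 165 sts.

Scale factor = 27 / 26 = 1.038.
158 × 27 / 26 = 164.08 sts.
→ 165 sts.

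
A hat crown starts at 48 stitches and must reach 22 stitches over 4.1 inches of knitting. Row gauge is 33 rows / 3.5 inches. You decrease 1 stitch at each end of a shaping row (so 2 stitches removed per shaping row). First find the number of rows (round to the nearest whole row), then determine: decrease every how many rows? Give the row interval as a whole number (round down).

Rows = 4.1 × 9.429 = 38.7 → 39 rows.
Stitches to remove: 26 → 13 shaping rows (at 2 st each).
39 / 13 = 3.00 → every 3 rows.

Decrease every 3rd row.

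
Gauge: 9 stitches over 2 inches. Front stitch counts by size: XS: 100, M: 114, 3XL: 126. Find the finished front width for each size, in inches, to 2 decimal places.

9/2 = 4.5 sts per in.
XS: 100 / 4.5 = 22.222 → 22.22 in.
M: 114 / 4.5 = 25.333 → 25.33 in.
3XL: 126 / 4.5 = 28.000 → 28.00 in.

XS 22.22 inches; M 25.33 inches; 3XL 28.00 inches.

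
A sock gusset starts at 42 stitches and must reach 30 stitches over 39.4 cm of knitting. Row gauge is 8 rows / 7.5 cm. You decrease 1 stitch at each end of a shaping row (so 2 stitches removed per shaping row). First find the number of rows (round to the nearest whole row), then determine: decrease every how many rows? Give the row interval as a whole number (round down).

Decrease every 7th row.

Rows = 39.4 × 1.067 = 42.0 → 42 rows.
Stitches to remove: 12 → 6 shaping rows (at 2 st each).
42 / 6 = 7.00 → every 7 rows.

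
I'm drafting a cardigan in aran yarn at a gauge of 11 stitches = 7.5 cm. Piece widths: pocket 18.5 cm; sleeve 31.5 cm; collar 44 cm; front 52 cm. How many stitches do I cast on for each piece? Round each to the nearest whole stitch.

Rate = 11/7.5 = 1.467 sts per cm.
pocket: 18.5 × 1.467 = 27.13 → 27.
sleeve: 31.5 × 1.467 = 46.20 → 46.
collar: 44 × 1.467 = 64.53 → 65.
front: 52 × 1.467 = 76.27 → 76.

pocket 27; sleeve 46; collar 65; front 76.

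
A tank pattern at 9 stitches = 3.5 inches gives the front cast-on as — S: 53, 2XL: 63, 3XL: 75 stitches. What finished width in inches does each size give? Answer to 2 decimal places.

9/3.5 = 2.571 sts per in.
S: 53 / 2.571 = 20.611 → 20.61 in.
2XL: 63 / 2.571 = 24.500 → 24.50 in.
3XL: 75 / 2.571 = 29.167 → 29.17 in.

S 20.61 inches; 2XL 24.50 inches; 3XL 29.17 inches.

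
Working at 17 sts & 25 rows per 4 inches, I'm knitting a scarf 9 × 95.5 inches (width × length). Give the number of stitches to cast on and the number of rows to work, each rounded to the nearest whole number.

Stitch gauge = 17/4 = 4.25 sts/in; 9 × 4.25 = 38.25 → 38 sts.
Row gauge = 25/4 = 6.25 rows/in; 95.5 × 6.25 = 596.88 → 597 rows.

Cast on 38 stitches and work 597 rows.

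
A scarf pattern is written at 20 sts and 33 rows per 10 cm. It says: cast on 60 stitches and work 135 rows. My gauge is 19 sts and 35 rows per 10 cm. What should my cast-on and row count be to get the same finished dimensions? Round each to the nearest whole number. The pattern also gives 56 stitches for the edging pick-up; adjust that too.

Cast on 57 stitches; work 143 rows; edging pick-up 53 stitches.

Stitches: 60 × 19/20 = 57.00 → 57.
Rows: 135 × 35/33 = 143.18 → 143.
edging pick-up: 56 × 19/20 = 53.20 → 53.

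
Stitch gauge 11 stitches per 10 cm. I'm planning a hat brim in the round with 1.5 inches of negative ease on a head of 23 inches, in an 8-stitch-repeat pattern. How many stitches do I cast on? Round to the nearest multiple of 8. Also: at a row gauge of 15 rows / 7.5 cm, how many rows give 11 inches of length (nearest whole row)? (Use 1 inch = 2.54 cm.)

Cast on 64 stitches; work 56 rows.

Finished = 23 − 1.5 = 21.5 inches.
21.5 inches × 2.54 = 54.61 cm.
11/10 = 1.1 sts per cm; 54.61 × 1.1 = 60.07 sts.
Nearest multiple of 8 → 64.
11 inches = 27.94 cm; × 2 = 55.88 → 56 rows.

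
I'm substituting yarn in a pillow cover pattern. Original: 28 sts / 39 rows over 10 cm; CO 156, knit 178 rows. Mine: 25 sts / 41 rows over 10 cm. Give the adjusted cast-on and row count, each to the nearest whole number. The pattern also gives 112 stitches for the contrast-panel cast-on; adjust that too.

Stitches: 156 × 25/28 = 139.29 → 139.
Rows: 178 × 41/39 = 187.13 → 187.
contrast-panel cast-on: 112 × 25/28 = 100.00 → 100.

Cast on 139 stitches; work 187 rows; contrast-panel cast-on 100 stitches.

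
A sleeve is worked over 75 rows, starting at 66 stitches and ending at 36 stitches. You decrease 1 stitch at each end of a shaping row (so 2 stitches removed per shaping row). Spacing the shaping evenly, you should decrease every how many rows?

Stitches to remove: |36 − 66| = 30.
Shaping rows needed: 30 / 2 = 15.
75 rows / 15 = every 5 rows.

Decrease every 5th row.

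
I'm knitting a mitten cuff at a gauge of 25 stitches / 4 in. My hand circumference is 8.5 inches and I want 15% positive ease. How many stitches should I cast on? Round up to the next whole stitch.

CO 62 sts.

Finished = 8.5 × 1.15 = 9.78 in.
25 / 4 = 6.25 sts per inch.
9.78 × 6.25 = 61.09 sts.
→ 62 sts.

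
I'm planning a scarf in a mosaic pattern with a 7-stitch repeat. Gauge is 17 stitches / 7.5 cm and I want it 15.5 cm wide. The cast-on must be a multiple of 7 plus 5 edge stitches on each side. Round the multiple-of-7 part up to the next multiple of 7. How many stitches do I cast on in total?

17 / 7.5 = 2.267 sts per cm.
15.5 × 2.267 = 35.13 sts.
Less 10 edge sts → 25.13 for the repeat.
Next multiple of 7: 28.
Add back 10 edge sts → 38.

38 stitches.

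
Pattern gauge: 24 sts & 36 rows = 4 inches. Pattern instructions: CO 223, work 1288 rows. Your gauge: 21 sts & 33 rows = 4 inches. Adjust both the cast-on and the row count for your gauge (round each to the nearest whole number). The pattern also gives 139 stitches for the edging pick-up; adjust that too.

Stitches: 223 × 21/24 = 195.12 → 195.
Rows: 1288 × 33/36 = 1180.67 → 1181.
edging pick-up: 139 × 21/24 = 121.62 → 122.

Cast on 195 stitches; work 1181 rows; edging pick-up 122 stitches.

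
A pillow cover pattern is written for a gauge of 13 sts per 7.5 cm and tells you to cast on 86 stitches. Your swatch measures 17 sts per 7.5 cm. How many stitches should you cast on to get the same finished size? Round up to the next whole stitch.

Cast on 113 stitches.

Scale factor = 17 / 13 = 1.308.
86 × 17 / 13 = 112.46 sts.
→ 113 sts.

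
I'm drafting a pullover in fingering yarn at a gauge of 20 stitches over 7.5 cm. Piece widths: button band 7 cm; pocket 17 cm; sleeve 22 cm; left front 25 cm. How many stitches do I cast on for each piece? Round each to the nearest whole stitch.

button band 19; pocket 45; sleeve 59; left front 67.

Rate = 20/7.5 = 2.667 sts per cm.
button band: 7 × 2.667 = 18.67 → 19.
pocket: 17 × 2.667 = 45.33 → 45.
sleeve: 22 × 2.667 = 58.67 → 59.
left front: 25 × 2.667 = 66.67 → 67.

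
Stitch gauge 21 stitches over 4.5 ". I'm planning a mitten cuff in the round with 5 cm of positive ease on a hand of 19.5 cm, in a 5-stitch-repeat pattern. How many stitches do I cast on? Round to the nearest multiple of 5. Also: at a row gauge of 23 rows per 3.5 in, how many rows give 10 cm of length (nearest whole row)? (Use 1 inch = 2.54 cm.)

Cast on 45 stitches; work 26 rows.

Finished = 19.5 + 5 = 24.5 cm.
24.5 cm × 1/2.54 = 9.65 inches.
21/4.5 = 4.667 sts per in; 9.65 × 4.667 = 45.01 sts.
Nearest multiple of 5 → 45.
10 cm = 3.94 inches; × 6.571 = 25.87 → 26 rows.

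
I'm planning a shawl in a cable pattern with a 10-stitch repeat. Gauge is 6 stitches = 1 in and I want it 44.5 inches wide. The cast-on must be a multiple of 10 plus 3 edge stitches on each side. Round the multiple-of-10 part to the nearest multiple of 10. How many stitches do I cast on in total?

6 / 1 = 6 sts per inch.
44.5 × 6 = 267.00 sts.
Less 6 edge sts → 261.00 for the repeat.
Nearest multiple of 10: 260.
Add back 6 edge sts → 266.

CO 266 sts.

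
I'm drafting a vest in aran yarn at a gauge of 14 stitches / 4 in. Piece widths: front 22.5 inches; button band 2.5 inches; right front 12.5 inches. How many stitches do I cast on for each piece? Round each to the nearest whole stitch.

Rate = 14/4 = 3.5 sts per in.
front: 22.5 × 3.5 = 78.75 → 79.
button band: 2.5 × 3.5 = 8.75 → 9.
right front: 12.5 × 3.5 = 43.75 → 44.

front 79; button band 9; right front 44.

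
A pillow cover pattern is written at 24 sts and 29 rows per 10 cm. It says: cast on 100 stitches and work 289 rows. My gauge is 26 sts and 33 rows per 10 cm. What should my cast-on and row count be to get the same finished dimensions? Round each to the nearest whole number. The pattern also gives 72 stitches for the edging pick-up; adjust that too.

Stitches: 100 × 26/24 = 108.33 → 108.
Rows: 289 × 33/29 = 328.86 → 329.
edging pick-up: 72 × 26/24 = 78.00 → 78.

Cast on 108 stitches; work 329 rows; edging pick-up 78 stitches.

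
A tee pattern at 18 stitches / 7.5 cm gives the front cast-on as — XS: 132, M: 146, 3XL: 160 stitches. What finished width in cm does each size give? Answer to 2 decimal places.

XS 55.00 cm; M 60.83 cm; 3XL 66.67 cm.

18/7.5 = 2.4 sts per cm.
XS: 132 / 2.4 = 55.000 → 55.00 cm.
M: 146 / 2.4 = 60.833 → 60.83 cm.
3XL: 160 / 2.4 = 66.667 → 66.67 cm.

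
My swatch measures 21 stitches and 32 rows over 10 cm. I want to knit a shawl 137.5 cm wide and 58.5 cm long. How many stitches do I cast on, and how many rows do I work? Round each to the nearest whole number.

Cast on 289 stitches and work 187 rows.

Stitch gauge = 21/10 = 2.1 sts/cm; 137.5 × 2.1 = 288.75 → 289 sts.
Row gauge = 32/10 = 3.2 rows/cm; 58.5 × 3.2 = 187.20 → 187 rows.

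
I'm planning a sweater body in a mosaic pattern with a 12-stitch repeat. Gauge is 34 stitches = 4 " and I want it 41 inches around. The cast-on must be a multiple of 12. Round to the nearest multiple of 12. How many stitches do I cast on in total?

34 / 4 = 8.5 sts per inch.
41 × 8.5 = 348.50 sts.
Nearest multiple of 12: 348.

348 stitches.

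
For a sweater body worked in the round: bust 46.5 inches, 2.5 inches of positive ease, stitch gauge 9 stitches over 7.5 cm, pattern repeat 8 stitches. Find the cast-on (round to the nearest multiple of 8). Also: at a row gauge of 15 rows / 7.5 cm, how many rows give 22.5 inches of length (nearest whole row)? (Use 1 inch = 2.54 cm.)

Cast on 152 stitches; work 114 rows.

Finished = 46.5 + 2.5 = 49 inches.
49 inches × 2.54 = 124.46 cm.
9/7.5 = 1.2 sts per cm; 124.46 × 1.2 = 149.35 sts.
Nearest multiple of 8 → 152.
22.5 inches = 57.15 cm; × 2 = 114.30 → 114 rows.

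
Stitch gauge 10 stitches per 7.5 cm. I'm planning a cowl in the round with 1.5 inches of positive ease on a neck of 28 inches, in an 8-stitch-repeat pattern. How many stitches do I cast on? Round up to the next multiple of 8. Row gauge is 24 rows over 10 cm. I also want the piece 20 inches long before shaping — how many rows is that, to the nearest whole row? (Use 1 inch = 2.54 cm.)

Finished = 28 + 1.5 = 29.5 inches.
29.5 inches × 2.54 = 74.93 cm.
10/7.5 = 1.333 sts per cm; 74.93 × 1.333 = 99.91 sts.
Next multiple of 8 → 104.
20 inches = 50.80 cm; × 2.4 = 121.92 → 122 rows.

Cast on 104 stitches; work 122 rows.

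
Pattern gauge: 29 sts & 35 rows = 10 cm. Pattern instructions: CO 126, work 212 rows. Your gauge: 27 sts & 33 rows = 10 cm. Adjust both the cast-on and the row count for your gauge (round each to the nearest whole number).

Cast on 117 stitches; work 200 rows.

Stitches: 126 × 27/29 = 117.31 → 117.
Rows: 212 × 33/35 = 199.89 → 200.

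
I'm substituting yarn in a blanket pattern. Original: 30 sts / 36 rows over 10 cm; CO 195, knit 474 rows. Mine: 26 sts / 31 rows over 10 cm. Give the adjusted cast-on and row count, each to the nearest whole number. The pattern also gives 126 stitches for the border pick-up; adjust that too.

Stitches: 195 × 26/30 = 169.00 → 169.
Rows: 474 × 31/36 = 408.17 → 408.
border pick-up: 126 × 26/30 = 109.20 → 109.

Cast on 169 stitches; work 408 rows; border pick-up 109 stitches.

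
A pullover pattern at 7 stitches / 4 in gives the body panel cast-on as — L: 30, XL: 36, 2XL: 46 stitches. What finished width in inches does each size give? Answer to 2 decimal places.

L 17.14 inches; XL 20.57 inches; 2XL 26.29 inches.

7/4 = 1.75 sts per in.
L: 30 / 1.75 = 17.143 → 17.14 in.
XL: 36 / 1.75 = 20.571 → 20.57 in.
2XL: 46 / 1.75 = 26.286 → 26.29 in.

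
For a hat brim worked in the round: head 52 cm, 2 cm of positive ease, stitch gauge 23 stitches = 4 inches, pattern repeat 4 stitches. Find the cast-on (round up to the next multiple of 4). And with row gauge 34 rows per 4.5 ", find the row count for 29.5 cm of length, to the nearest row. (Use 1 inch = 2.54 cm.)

Cast on 124 stitches; work 88 rows.

Finished = 52 + 2 = 54 cm.
54 cm × 1/2.54 = 21.26 inches.
23/4 = 5.75 sts per in; 21.26 × 5.75 = 122.24 sts.
Next multiple of 4 → 124.
29.5 cm = 11.61 inches; × 7.556 = 87.75 → 88 rows.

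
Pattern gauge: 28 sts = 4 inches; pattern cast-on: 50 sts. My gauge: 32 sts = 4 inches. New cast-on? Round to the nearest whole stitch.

Cast on 57 stitches.

Scale factor = 32 / 28 = 1.143.
50 × 32 / 28 = 57.14 sts.
→ 57 sts.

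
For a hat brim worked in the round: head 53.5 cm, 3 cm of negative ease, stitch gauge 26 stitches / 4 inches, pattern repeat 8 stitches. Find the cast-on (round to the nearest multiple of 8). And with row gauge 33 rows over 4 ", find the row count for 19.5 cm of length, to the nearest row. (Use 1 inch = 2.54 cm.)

Cast on 128 stitches; work 63 rows.

Finished = 53.5 − 3 = 50.5 cm.
50.5 cm × 1/2.54 = 19.88 inches.
26/4 = 6.5 sts per in; 19.88 × 6.5 = 129.23 sts.
Nearest multiple of 8 → 128.
19.5 cm = 7.68 inches; × 8.25 = 63.34 → 63 rows.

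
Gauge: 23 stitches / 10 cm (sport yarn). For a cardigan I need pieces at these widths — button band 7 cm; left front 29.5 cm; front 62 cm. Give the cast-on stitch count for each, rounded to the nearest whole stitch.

button band 16; left front 68; front 143.

Rate = 23/10 = 2.3 sts per cm.
button band: 7 × 2.3 = 16.10 → 16.
left front: 29.5 × 2.3 = 67.85 → 68.
front: 62 × 2.3 = 142.60 → 143.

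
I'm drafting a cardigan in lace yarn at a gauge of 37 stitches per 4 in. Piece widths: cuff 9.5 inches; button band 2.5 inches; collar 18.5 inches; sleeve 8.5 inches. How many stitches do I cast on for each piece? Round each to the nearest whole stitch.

cuff 88; button band 23; collar 171; sleeve 79.

Rate = 37/4 = 9.25 sts per in.
cuff: 9.5 × 9.25 = 87.88 → 88.
button band: 2.5 × 9.25 = 23.12 → 23.
collar: 18.5 × 9.25 = 171.12 → 171.
sleeve: 8.5 × 9.25 = 78.62 → 79.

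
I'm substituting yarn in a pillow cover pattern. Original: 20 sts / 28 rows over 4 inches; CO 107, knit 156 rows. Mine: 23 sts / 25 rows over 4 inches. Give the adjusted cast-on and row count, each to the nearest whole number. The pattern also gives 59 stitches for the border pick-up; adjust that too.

Cast on 123 stitches; work 139 rows; border pick-up 68 stitches.

Stitches: 107 × 23/20 = 123.05 → 123.
Rows: 156 × 25/28 = 139.29 → 139.
border pick-up: 59 × 23/20 = 67.85 → 68.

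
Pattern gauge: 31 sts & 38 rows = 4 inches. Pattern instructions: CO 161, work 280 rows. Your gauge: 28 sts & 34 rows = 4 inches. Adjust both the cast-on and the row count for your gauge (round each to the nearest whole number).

Cast on 145 stitches; work 251 rows.

Stitches: 161 × 28/31 = 145.42 → 145.
Rows: 280 × 34/38 = 250.53 → 251.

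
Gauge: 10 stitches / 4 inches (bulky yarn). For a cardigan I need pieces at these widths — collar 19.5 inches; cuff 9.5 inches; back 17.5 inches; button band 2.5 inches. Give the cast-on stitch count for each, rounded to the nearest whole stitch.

collar 49; cuff 24; back 44; button band 6.

Rate = 10/4 = 2.5 sts per in.
collar: 19.5 × 2.5 = 48.75 → 49.
cuff: 9.5 × 2.5 = 23.75 → 24.
back: 17.5 × 2.5 = 43.75 → 44.
button band: 2.5 × 2.5 = 6.25 → 6.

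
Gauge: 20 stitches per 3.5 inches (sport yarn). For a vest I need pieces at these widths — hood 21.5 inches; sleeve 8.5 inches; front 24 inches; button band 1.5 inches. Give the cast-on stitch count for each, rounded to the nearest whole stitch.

hood 123; sleeve 49; front 137; button band 9.

Rate = 20/3.5 = 5.714 sts per in.
hood: 21.5 × 5.714 = 122.86 → 123.
sleeve: 8.5 × 5.714 = 48.57 → 49.
front: 24 × 5.714 = 137.14 → 137.
button band: 1.5 × 5.714 = 8.57 → 9.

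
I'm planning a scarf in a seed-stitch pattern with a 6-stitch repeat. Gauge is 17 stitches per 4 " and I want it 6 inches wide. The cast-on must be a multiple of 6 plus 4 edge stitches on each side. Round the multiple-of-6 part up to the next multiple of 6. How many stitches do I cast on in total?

17 / 4 = 4.25 sts per inch.
6 × 4.25 = 25.50 sts.
Less 8 edge sts → 17.50 for the repeat.
Next multiple of 6: 18.
Add back 8 edge sts → 26.

26 stitches.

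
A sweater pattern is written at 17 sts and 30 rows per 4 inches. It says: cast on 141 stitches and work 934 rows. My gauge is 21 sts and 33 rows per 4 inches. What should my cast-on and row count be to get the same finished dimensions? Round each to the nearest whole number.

Cast on 174 stitches; work 1027 rows.

Stitches: 141 × 21/17 = 174.18 → 174.
Rows: 934 × 33/30 = 1027.40 → 1027.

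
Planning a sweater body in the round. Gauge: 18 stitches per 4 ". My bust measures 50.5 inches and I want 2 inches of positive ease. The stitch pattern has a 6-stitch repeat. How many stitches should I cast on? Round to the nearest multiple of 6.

234 stitches.

Finished = 50.5 + 2 = 52.5 inches.
18 / 4 = 4.5 sts/in.
52.5 × 4.5 = 236.25 sts.
Nearest multiple of 6: 234.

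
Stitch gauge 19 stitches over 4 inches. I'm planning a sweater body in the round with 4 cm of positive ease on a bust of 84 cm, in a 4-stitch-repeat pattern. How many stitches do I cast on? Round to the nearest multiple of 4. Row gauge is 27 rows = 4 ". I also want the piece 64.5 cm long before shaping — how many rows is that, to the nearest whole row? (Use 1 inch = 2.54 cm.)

Finished = 84 + 4 = 88 cm.
88 cm × 1/2.54 = 34.65 inches.
19/4 = 4.75 sts per in; 34.65 × 4.75 = 164.57 sts.
Nearest multiple of 4 → 164.
64.5 cm = 25.39 inches; × 6.75 = 171.41 → 171 rows.

Cast on 164 stitches; work 171 rows.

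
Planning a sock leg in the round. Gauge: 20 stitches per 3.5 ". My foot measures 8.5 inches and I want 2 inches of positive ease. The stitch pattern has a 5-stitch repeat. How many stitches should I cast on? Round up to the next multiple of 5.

Finished = 8.5 + 2 = 10.5 inches.
20 / 3.5 = 5.714 sts/in.
10.5 × 5.714 = 60.00 sts.
Next multiple of 5: 60.

60 stitches.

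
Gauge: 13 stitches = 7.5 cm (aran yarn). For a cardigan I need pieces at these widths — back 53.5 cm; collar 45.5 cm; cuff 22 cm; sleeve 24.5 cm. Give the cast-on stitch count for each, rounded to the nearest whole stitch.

back 93; collar 79; cuff 38; sleeve 42.

Rate = 13/7.5 = 1.733 sts per cm.
back: 53.5 × 1.733 = 92.73 → 93.
collar: 45.5 × 1.733 = 78.87 → 79.
cuff: 22 × 1.733 = 38.13 → 38.
sleeve: 24.5 × 1.733 = 42.47 → 42.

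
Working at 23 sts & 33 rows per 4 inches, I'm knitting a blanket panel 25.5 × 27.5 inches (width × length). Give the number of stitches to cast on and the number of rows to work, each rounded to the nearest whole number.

Stitch gauge = 23/4 = 5.75 sts/in; 25.5 × 5.75 = 146.62 → 147 sts.
Row gauge = 33/4 = 8.25 rows/in; 27.5 × 8.25 = 226.88 → 227 rows.

Cast on 147 stitches and work 227 rows.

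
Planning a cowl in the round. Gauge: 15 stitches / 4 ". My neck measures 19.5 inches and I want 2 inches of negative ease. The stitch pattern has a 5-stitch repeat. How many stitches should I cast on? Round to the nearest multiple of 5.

65 stitches.

Finished = 19.5 − 2 = 17.5 inches.
15 / 4 = 3.75 sts/in.
17.5 × 3.75 = 65.62 sts.
Nearest multiple of 5: 65.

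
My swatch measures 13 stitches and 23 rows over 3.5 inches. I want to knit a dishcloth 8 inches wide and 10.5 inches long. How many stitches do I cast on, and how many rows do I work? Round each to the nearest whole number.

Cast on 30 stitches and work 69 rows.

Stitch gauge = 13/3.5 = 3.714 sts/in; 8 × 3.714 = 29.71 → 30 sts.
Row gauge = 23/3.5 = 6.571 rows/in; 10.5 × 6.571 = 69.00 → 69 rows.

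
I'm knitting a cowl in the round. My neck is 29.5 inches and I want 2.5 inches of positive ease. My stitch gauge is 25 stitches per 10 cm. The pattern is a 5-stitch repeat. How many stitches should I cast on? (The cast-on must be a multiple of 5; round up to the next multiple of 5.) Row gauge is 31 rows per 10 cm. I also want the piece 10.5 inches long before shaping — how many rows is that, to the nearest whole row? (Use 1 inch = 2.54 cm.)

Finished = 29.5 + 2.5 = 32 inches.
32 inches × 2.54 = 81.28 cm.
25/10 = 2.5 sts per cm; 81.28 × 2.5 = 203.20 sts.
Next multiple of 5 → 205.
10.5 inches = 26.67 cm; × 3.1 = 82.68 → 83 rows.

Cast on 205 stitches; work 83 rows.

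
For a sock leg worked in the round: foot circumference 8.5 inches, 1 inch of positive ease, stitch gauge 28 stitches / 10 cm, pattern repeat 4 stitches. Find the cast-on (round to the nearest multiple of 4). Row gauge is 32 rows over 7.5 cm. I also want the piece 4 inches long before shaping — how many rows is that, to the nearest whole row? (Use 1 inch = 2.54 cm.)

Finished = 8.5 + 1 = 9.5 inches.
9.5 inches × 2.54 = 24.13 cm.
28/10 = 2.8 sts per cm; 24.13 × 2.8 = 67.56 sts.
Nearest multiple of 4 → 68.
4 inches = 10.16 cm; × 4.267 = 43.35 → 43 rows.

Cast on 68 stitches; work 43 rows.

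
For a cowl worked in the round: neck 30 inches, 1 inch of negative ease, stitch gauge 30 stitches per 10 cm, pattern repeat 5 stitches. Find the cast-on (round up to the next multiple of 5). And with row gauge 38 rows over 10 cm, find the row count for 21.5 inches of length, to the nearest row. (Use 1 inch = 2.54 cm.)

Cast on 225 stitches; work 208 rows.

Finished = 30 − 1 = 29 inches.
29 inches × 2.54 = 73.66 cm.
30/10 = 3 sts per cm; 73.66 × 3 = 220.98 sts.
Next multiple of 5 → 225.
21.5 inches = 54.61 cm; × 3.8 = 207.52 → 208 rows.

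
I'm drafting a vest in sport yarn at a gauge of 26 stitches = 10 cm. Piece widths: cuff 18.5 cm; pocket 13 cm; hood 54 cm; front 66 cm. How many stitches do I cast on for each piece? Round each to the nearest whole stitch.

Rate = 26/10 = 2.6 sts per cm.
cuff: 18.5 × 2.6 = 48.10 → 48.
pocket: 13 × 2.6 = 33.80 → 34.
hood: 54 × 2.6 = 140.40 → 140.
front: 66 × 2.6 = 171.60 → 172.

cuff 48; pocket 34; hood 140; front 172.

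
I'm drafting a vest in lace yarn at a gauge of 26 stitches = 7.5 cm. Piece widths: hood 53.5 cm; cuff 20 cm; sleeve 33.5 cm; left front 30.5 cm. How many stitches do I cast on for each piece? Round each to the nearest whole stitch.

Rate = 26/7.5 = 3.467 sts per cm.
hood: 53.5 × 3.467 = 185.47 → 185.
cuff: 20 × 3.467 = 69.33 → 69.
sleeve: 33.5 × 3.467 = 116.13 → 116.
left front: 30.5 × 3.467 = 105.73 → 106.

hood 185; cuff 69; sleeve 116; left front 106.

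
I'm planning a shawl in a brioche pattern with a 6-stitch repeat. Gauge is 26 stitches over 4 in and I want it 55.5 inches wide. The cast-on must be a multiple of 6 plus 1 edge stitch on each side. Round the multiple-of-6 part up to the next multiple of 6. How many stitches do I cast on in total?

CO 362 sts.

26 / 4 = 6.5 sts per inch.
55.5 × 6.5 = 360.75 sts.
Less 2 edge sts → 358.75 for the repeat.
Next multiple of 6: 360.
Add back 2 edge sts → 362.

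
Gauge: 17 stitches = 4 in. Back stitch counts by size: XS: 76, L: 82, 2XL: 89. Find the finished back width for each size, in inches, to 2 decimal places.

17/4 = 4.25 sts per in.
XS: 76 / 4.25 = 17.882 → 17.88 in.
L: 82 / 4.25 = 19.294 → 19.29 in.
2XL: 89 / 4.25 = 20.941 → 20.94 in.

XS 17.88 inches; L 19.29 inches; 2XL 20.94 inches.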